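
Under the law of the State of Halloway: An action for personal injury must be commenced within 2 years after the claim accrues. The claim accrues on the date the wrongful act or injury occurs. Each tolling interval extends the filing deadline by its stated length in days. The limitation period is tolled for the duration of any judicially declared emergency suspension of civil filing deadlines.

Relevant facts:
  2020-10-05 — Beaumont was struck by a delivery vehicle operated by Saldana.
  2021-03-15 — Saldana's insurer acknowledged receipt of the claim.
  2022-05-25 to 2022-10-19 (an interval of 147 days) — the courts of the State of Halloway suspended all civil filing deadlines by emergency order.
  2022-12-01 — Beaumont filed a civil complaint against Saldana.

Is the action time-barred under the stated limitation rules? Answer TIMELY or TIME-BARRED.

TIMELY

The claim accrued on 2020-10-05, when the wrongful act occurred.
The untolled deadline — 2 years after 2020-10-05 — is 2022-10-05.
The period was tolled for 147 days by the emergency suspension of filing deadlines (2022-05-25 to 2022-10-19), pushing the deadline to 2023-03-01.
Nothing else in the chronology tolls or restarts the period.
Beaumont filed on 2022-12-01, before the 2023-03-01 deadline, so the action is timely.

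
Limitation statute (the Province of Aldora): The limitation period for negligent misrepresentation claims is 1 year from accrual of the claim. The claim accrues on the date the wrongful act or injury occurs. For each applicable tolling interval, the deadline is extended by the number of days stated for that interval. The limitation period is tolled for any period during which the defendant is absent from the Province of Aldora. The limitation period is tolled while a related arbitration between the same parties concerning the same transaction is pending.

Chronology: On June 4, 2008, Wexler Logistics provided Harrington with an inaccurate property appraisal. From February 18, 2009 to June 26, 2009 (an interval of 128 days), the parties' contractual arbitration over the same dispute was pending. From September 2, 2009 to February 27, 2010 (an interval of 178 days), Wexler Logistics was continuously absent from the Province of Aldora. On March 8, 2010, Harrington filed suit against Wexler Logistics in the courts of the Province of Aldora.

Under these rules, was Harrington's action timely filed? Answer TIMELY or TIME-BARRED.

TIMELY

The claim accrued on June 4, 2008, the date of the act.
The untolled deadline — 1 year after June 4, 2008 — is June 4, 2009.
The period was tolled for 128 days by the pending related arbitration (February 18, 2009 to June 26, 2009), pushing the deadline to October 10, 2009.
The defendant's absence from the jurisdiction from September 2, 2009 to February 27, 2010 tolled the period for 178 days, extending the deadline to April 6, 2010.
The March 8, 2010 filing precedes the April 6, 2010 deadline; the claim is timely.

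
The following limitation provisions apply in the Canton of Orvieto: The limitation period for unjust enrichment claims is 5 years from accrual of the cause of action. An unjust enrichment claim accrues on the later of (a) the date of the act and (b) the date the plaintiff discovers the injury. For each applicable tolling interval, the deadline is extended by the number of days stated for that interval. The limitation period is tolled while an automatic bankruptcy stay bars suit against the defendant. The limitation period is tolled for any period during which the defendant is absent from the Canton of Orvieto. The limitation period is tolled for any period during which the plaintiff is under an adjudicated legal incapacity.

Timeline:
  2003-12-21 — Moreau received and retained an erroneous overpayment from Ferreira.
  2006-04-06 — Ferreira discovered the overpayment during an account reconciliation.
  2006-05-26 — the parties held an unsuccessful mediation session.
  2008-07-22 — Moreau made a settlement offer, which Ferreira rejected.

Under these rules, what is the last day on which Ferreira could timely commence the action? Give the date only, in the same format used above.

2011-04-06

Because discovery on 2006-04-06 post-dates the 2003-12-21 act, accrual under the later-of rule falls on 2006-04-06.
5 years from 2006-04-06 is 2011-04-06.
The other events in the timeline have no effect on the limitation period under the stated rules.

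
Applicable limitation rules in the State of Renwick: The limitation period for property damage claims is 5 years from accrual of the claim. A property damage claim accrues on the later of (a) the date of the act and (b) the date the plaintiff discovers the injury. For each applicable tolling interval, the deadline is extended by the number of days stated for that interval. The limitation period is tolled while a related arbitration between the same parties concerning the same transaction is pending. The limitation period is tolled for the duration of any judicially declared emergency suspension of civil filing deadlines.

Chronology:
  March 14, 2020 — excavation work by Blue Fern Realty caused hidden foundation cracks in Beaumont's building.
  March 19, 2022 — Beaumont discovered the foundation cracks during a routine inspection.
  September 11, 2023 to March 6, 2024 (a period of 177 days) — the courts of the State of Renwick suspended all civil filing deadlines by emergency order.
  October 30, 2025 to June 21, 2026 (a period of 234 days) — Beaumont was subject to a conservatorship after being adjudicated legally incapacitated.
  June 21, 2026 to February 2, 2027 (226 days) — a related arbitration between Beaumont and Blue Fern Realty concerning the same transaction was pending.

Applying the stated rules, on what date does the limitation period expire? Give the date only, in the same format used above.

April 25, 2028

The claim accrued on March 19, 2022 — the later of the March 14, 2020 act and the March 19, 2022 discovery.
The untolled deadline — 5 years after March 19, 2022 — is March 19, 2027.
The period was tolled for 177 days by the emergency suspension of filing deadlines (September 11, 2023 to March 6, 2024), pushing the deadline to September 12, 2027.
Because the pending related arbitration ran from June 21, 2026 to February 2, 2027, the deadline is extended by 226 days to April 25, 2028.
The plaintiff's legal incapacity from October 30, 2025 to June 21, 2026 does not toll the period, because no stated rule makes the plaintiff's incapacity a tolling event.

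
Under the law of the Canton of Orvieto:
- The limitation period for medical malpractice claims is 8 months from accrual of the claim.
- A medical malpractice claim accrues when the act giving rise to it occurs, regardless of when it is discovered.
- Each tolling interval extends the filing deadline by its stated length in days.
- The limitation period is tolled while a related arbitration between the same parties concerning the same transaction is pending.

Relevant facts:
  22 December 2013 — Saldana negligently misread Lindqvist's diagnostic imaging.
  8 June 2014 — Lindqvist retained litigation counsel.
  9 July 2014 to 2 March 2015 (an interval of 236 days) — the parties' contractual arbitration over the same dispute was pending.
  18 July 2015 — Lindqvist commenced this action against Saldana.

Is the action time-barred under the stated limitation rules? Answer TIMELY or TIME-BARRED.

The claim accrued on 22 December 2013, when the wrongful act occurred.
8 months from 22 December 2013 is 22 August 2014.
Because the pending related arbitration ran from 9 July 2014 to 2 March 2015, the deadline is extended by 236 days to 15 April 2015.
Nothing else in the chronology tolls or restarts the period.
The 18 July 2015 filing falls after the 15 April 2015 deadline; the claim is time-barred.

TIME-BARRED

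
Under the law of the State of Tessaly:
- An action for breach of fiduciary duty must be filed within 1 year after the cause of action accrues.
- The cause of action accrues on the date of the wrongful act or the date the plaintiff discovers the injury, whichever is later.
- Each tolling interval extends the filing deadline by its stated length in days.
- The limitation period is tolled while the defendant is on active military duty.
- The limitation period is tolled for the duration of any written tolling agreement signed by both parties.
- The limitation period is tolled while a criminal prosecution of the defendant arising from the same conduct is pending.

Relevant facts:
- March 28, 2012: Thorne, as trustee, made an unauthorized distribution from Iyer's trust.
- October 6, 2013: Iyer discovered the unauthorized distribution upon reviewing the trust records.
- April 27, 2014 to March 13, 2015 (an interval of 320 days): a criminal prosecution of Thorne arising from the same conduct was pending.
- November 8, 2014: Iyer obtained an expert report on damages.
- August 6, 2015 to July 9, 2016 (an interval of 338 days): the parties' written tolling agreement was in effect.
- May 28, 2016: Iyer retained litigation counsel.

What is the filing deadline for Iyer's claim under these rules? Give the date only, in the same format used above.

July 25, 2016

Taking the later of the act (March 28, 2012) and discovery (October 6, 2013), the claim accrued on October 6, 2013.
The untolled deadline — 1 year after October 6, 2013 — is October 6, 2014.
Because the pending criminal prosecution ran from April 27, 2014 to March 13, 2015, the deadline is extended by 320 days to August 22, 2015.
The period was tolled for 338 days by the written tolling agreement (August 6, 2015 to July 9, 2016), pushing the deadline to July 25, 2016.
None of the other events listed affects the running of the period under the stated rules.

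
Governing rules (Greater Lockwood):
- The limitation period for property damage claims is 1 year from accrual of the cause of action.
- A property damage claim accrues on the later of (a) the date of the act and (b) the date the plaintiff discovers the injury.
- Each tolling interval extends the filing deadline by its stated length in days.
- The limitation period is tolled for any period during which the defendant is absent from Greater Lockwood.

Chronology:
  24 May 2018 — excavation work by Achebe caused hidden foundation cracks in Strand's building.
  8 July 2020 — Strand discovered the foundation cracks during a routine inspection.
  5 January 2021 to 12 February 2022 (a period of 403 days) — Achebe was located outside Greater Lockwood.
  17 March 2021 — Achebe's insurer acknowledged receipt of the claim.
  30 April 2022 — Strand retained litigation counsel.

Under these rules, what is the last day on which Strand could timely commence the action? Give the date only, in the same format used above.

Because discovery on 8 July 2020 post-dates the 24 May 2018 act, accrual under the later-of rule falls on 8 July 2020.
Adding the 1 year base period to 8 July 2020 gives a deadline of 8 July 2021, before any tolling.
The defendant's absence from the jurisdiction from 5 January 2021 to 12 February 2022 tolled the period for 403 days, extending the deadline to 15 August 2022.
Nothing else in the chronology tolls or restarts the period.

15 August 2022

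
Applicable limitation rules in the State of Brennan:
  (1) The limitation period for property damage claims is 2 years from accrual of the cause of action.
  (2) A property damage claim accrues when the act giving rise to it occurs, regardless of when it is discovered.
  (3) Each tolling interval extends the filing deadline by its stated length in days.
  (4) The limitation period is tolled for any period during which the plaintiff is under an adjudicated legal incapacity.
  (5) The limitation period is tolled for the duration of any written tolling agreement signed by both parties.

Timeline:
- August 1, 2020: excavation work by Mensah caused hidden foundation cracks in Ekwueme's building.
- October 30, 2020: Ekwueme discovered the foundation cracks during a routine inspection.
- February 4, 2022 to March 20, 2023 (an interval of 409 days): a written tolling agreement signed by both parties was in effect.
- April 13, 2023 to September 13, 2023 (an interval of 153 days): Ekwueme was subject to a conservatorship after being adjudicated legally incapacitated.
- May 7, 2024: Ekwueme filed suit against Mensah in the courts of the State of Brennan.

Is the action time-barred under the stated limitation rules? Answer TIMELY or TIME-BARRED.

Accrual is governed by the date of the act, so the period began to run on August 1, 2020; the later discovery on October 30, 2020 is irrelevant under the stated rule.
2 years from August 1, 2020 is August 1, 2022.
The period was tolled for 409 days by the written tolling agreement (February 4, 2022 to March 20, 2023), pushing the deadline to September 14, 2023.
Because the plaintiff's legal incapacity ran from April 13, 2023 to September 13, 2023, the deadline is extended by 153 days to February 14, 2024.
Ekwueme filed on May 7, 2024, after the February 14, 2024 deadline, so the action is time-barred.

TIME-BARRED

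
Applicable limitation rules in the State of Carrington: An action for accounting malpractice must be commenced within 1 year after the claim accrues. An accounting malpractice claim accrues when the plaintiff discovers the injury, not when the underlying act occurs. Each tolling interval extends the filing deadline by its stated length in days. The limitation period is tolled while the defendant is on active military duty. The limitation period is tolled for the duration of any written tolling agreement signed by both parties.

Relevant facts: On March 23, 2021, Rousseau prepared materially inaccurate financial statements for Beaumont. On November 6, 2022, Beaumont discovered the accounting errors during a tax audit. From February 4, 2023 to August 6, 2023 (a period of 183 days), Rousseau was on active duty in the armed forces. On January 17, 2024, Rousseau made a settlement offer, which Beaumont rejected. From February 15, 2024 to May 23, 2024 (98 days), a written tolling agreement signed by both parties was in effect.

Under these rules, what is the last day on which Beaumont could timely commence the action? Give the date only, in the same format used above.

Under the discovery rule, the claim accrued on November 6, 2022, when Beaumont discovered the injury — not on the March 23, 2021 date of the underlying act.
The untolled deadline — 1 year after November 6, 2022 — is November 6, 2023.
Because the defendant's active military service ran from February 4, 2023 to August 6, 2023, the deadline is extended by 183 days to May 7, 2024.
The period was tolled for 98 days by the written tolling agreement (February 15, 2024 to May 23, 2024), pushing the deadline to August 13, 2024.
The other events in the timeline have no effect on the limitation period under the stated rules.

August 13, 2024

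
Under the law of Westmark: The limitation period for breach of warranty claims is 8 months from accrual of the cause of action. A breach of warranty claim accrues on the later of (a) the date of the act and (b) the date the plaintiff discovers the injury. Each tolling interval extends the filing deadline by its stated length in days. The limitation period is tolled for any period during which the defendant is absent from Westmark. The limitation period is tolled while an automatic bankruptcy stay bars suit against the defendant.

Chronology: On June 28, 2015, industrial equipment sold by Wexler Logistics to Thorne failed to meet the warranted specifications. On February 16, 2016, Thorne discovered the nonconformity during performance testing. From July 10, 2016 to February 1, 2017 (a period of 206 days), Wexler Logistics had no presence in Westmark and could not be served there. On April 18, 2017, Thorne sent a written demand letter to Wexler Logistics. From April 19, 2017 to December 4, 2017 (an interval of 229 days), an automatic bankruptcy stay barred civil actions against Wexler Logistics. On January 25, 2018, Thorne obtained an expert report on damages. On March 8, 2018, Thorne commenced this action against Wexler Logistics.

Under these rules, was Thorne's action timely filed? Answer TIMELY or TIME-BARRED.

TIME-BARRED

Taking the later of the act (June 28, 2015) and discovery (February 16, 2016), the claim accrued on February 16, 2016.
The untolled deadline — 8 months after February 16, 2016 — is October 16, 2016.
Because the defendant's absence from the jurisdiction ran from July 10, 2016 to February 1, 2017, the deadline is extended by 206 days to May 10, 2017.
The automatic bankruptcy stay from April 19, 2017 to December 4, 2017 tolled the period for 229 days, extending the deadline to December 25, 2017.
Nothing else in the chronology tolls or restarts the period.
The March 8, 2018 filing falls after the December 25, 2017 deadline; the claim is time-barred.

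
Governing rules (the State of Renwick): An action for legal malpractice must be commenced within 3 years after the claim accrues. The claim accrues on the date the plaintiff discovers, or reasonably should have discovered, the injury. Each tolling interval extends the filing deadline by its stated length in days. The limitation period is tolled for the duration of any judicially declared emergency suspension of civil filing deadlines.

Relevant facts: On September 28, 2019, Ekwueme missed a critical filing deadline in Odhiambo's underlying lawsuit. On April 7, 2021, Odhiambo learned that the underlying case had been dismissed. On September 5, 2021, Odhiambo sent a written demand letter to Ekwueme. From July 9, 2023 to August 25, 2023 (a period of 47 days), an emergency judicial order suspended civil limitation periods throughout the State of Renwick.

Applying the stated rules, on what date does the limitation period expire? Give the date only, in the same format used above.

May 24, 2024

Accrual is tied to discovery, so the period began on April 7, 2021 rather than on September 28, 2019 when the act occurred.
The untolled deadline — 3 years after April 7, 2021 — is April 7, 2024.
Because the emergency suspension of filing deadlines ran from July 9, 2023 to August 25, 2023, the deadline is extended by 47 days to May 24, 2024.
Nothing else in the chronology tolls or restarts the period.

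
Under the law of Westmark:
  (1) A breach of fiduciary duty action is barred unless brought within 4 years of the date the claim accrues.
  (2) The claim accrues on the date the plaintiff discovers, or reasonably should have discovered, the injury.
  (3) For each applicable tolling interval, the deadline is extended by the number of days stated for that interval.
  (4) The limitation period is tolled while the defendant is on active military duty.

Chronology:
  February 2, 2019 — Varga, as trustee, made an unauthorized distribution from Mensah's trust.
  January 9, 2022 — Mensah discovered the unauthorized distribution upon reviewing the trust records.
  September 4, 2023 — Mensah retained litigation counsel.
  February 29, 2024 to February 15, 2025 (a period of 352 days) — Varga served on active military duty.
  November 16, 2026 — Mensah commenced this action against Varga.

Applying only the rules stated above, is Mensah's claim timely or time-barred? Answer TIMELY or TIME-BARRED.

Under the discovery rule, the claim accrued on January 9, 2022, when Mensah discovered the injury — not on the February 2, 2019 date of the underlying act.
4 years from January 9, 2022 is January 9, 2026.
The defendant's active military service from February 29, 2024 to February 15, 2025 tolled the period for 352 days, extending the deadline to December 27, 2026.
The other events in the timeline have no effect on the limitation period under the stated rules.
The November 16, 2026 filing precedes the December 27, 2026 deadline; the claim is timely.

TIMELY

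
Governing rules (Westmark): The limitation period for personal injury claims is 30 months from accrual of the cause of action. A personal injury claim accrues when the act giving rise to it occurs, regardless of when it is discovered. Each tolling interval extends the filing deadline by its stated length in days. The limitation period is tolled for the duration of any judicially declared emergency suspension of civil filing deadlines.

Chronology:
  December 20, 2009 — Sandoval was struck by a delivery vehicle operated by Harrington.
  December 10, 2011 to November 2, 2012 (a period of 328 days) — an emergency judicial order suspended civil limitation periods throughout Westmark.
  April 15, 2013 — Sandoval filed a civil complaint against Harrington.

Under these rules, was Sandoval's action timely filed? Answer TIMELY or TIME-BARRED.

The claim accrued on December 20, 2009, when the wrongful act occurred.
Adding the 30 months base period to December 20, 2009 gives a deadline of June 20, 2012, before any tolling.
The emergency suspension of filing deadlines from December 10, 2011 to November 2, 2012 tolled the period for 328 days, extending the deadline to May 14, 2013.
Sandoval filed on April 15, 2013, before the May 14, 2013 deadline, so the action is timely.

TIMELY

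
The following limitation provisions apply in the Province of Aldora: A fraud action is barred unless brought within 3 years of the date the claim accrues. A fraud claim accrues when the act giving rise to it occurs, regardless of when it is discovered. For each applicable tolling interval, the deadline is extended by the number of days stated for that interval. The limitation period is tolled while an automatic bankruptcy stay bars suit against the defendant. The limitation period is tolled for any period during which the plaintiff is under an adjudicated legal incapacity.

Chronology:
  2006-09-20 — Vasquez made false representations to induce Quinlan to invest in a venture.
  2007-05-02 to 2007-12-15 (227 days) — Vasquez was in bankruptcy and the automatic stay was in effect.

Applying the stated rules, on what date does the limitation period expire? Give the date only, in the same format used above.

The limitation period began to run on 2006-09-20.
3 years from 2006-09-20 is 2009-09-20.
The period was tolled for 227 days by the automatic bankruptcy stay (2007-05-02 to 2007-12-15), pushing the deadline to 2010-05-05.

2010-05-05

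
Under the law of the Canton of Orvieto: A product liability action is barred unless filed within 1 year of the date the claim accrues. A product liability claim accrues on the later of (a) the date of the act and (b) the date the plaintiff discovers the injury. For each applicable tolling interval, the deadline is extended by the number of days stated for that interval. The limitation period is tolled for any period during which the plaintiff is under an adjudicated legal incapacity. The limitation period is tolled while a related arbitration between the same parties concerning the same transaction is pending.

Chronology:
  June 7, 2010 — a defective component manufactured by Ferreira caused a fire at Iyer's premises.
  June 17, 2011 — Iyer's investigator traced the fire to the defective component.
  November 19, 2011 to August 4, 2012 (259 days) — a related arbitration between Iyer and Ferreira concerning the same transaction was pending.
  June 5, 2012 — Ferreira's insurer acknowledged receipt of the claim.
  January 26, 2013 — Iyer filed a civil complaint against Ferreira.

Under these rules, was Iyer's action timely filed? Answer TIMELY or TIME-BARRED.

TIMELY

Because discovery on June 17, 2011 post-dates the June 7, 2010 act, accrual under the later-of rule falls on June 17, 2011.
Adding the 1 year base period to June 17, 2011 gives a deadline of June 17, 2012, before any tolling.
The period was tolled for 259 days by the pending related arbitration (November 19, 2011 to August 4, 2012), pushing the deadline to March 3, 2013.
Nothing else in the chronology tolls or restarts the period.
Filing on January 26, 2013 beat the March 3, 2013 deadline — the action is timely.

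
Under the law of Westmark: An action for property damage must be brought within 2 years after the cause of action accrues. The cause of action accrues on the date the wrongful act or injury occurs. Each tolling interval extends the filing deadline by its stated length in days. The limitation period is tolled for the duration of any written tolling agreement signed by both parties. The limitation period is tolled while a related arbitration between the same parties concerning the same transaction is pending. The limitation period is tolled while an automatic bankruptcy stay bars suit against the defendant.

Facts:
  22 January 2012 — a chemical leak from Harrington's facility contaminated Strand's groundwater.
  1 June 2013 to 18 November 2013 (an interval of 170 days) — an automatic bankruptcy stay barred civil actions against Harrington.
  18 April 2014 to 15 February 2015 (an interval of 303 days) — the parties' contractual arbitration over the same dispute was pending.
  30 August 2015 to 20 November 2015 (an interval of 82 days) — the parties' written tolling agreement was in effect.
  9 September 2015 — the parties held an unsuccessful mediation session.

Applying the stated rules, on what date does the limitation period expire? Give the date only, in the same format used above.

10 May 2015

The claim accrued on 22 January 2012, when the wrongful act occurred.
Adding the 2 years base period to 22 January 2012 gives a deadline of 22 January 2014, before any tolling.
Because the automatic bankruptcy stay ran from 1 June 2013 to 18 November 2013, the deadline is extended by 170 days to 11 July 2014.
The period was tolled for 303 days by the pending related arbitration (18 April 2014 to 15 February 2015), pushing the deadline to 10 May 2015.
The written tolling agreement starting 30 August 2015 came too late — the period had run on 10 May 2015 — and so does not extend the deadline.
Nothing else in the chronology tolls or restarts the period.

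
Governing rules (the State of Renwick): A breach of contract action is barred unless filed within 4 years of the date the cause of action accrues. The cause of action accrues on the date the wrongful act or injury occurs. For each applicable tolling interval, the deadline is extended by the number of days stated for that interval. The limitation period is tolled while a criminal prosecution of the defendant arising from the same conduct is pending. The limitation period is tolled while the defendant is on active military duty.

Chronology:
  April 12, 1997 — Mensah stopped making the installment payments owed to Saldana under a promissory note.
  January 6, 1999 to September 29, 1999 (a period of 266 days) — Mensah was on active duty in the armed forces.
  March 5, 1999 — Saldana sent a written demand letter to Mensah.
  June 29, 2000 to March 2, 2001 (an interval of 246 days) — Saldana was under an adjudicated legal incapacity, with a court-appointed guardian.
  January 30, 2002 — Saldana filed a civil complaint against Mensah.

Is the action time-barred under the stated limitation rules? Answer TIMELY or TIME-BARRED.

The cause of action accrued on April 12, 1997, the date of the act.
Adding the 4 years base period to April 12, 1997 gives a deadline of April 12, 2001, before any tolling.
The period was tolled for 266 days by the defendant's active military service (January 6, 1999 to September 29, 1999), pushing the deadline to January 3, 2002.
No stated provision tolls the period for the plaintiff's incapacity, so the interval from June 29, 2000 to March 2, 2001 has no effect on the deadline.
Nothing else in the chronology tolls or restarts the period.
Filing on January 30, 2002 missed the January 3, 2002 deadline — the action is time-barred.

TIME-BARRED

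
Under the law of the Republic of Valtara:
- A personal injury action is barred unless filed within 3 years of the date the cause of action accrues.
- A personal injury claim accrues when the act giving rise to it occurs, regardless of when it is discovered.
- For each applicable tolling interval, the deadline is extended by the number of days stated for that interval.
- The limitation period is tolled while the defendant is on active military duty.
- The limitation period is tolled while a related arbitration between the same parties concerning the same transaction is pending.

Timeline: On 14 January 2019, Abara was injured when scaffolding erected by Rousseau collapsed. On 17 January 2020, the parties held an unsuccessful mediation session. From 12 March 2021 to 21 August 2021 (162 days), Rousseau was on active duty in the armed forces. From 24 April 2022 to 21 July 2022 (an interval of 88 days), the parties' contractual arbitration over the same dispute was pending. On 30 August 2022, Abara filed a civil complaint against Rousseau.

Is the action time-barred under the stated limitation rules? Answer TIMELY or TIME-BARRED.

The cause of action accrued on 14 January 2019, the date of the act.
The untolled deadline — 3 years after 14 January 2019 — is 14 January 2022.
Because the defendant's active military service ran from 12 March 2021 to 21 August 2021, the deadline is extended by 162 days to 25 June 2022.
The period was tolled for 88 days by the pending related arbitration (24 April 2022 to 21 July 2022), pushing the deadline to 21 September 2022.
The other events in the timeline have no effect on the limitation period under the stated rules.
The 30 August 2022 filing precedes the 21 September 2022 deadline; the claim is timely.

TIMELY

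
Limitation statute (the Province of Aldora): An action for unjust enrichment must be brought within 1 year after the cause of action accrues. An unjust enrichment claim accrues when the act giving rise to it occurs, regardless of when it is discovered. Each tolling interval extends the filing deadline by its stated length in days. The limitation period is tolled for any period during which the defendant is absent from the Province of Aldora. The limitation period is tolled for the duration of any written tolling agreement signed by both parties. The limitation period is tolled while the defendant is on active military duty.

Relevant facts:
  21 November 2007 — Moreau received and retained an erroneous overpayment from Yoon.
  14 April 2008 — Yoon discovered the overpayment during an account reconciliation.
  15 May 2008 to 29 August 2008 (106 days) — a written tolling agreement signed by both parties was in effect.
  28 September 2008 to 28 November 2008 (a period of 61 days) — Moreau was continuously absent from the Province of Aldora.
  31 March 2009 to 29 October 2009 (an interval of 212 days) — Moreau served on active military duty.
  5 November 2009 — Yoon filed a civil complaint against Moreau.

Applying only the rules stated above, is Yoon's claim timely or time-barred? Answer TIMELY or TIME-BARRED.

TIMELY

Because the rule ties accrual to occurrence, the claim accrued on 21 November 2007, not on the 14 April 2008 discovery date.
1 year from 21 November 2007 is 21 November 2008.
Because the written tolling agreement ran from 15 May 2008 to 29 August 2008, the deadline is extended by 106 days to 7 March 2009.
The defendant's absence from the jurisdiction from 28 September 2008 to 28 November 2008 tolled the period for 61 days, extending the deadline to 7 May 2009.
The defendant's active military service from 31 March 2009 to 29 October 2009 tolled the period for 212 days, extending the deadline to 5 December 2009.
Yoon filed on 5 November 2009, before the 5 December 2009 deadline, so the action is timely.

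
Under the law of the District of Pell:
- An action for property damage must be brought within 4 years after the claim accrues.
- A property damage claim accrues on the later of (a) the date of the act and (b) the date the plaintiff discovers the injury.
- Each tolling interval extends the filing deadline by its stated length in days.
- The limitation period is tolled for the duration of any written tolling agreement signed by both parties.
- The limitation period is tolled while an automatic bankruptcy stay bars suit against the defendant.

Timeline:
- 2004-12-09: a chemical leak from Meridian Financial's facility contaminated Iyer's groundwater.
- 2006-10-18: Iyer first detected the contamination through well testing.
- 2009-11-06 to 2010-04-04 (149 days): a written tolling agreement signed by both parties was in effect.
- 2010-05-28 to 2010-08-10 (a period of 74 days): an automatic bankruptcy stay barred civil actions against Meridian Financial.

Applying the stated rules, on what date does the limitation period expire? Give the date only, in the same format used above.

2011-05-29

Taking the later of the act (2004-12-09) and discovery (2006-10-18), the claim accrued on 2006-10-18.
4 years from 2006-10-18 is 2010-10-18.
The written tolling agreement from 2009-11-06 to 2010-04-04 tolled the period for 149 days, extending the deadline to 2011-03-16.
The period was tolled for 74 days by the automatic bankruptcy stay (2010-05-28 to 2010-08-10), pushing the deadline to 2011-05-29.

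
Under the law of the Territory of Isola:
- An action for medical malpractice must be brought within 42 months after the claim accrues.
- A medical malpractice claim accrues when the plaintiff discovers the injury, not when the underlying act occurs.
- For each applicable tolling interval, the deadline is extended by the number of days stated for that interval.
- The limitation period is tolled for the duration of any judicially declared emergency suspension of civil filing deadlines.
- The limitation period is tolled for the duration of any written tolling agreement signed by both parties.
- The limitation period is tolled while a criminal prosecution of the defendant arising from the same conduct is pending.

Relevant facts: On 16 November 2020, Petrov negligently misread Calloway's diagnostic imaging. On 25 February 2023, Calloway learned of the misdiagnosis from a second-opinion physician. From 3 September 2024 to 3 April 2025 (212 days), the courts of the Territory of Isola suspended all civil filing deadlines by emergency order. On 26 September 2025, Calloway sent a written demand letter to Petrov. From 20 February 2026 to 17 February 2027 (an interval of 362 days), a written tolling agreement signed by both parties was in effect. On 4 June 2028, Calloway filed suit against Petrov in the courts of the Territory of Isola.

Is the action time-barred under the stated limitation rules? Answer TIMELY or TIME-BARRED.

TIME-BARRED

Under the discovery rule, the claim accrued on 25 February 2023, when Calloway discovered the injury — not on the 16 November 2020 date of the underlying act.
42 months from 25 February 2023 is 25 August 2026.
Because the emergency suspension of filing deadlines ran from 3 September 2024 to 3 April 2025, the deadline is extended by 212 days to 25 March 2027.
The period was tolled for 362 days by the written tolling agreement (20 February 2026 to 17 February 2027), pushing the deadline to 21 March 2028.
Nothing else in the chronology tolls or restarts the period.
Calloway filed on 4 June 2028, after the 21 March 2028 deadline, so the action is time-barred.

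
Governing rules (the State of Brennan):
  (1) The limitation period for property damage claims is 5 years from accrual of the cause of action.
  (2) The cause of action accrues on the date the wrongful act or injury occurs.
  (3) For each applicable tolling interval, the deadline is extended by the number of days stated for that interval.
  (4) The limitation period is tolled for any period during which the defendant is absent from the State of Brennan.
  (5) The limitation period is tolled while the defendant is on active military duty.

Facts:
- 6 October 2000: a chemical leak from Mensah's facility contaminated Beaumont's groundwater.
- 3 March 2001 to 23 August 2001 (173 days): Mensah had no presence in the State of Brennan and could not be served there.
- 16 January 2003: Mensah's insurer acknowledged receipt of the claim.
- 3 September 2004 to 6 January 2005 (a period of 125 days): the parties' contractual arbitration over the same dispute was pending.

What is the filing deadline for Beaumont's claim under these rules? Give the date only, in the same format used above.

28 March 2006

The claim accrued on 6 October 2000, when the wrongful act occurred.
Adding the 5 years base period to 6 October 2000 gives a deadline of 6 October 2005, before any tolling.
Because the defendant's absence from the jurisdiction ran from 3 March 2001 to 23 August 2001, the deadline is extended by 173 days to 28 March 2006.
No stated provision tolls the period for a pending arbitration, so the interval from 3 September 2004 to 6 January 2005 has no effect on the deadline.
The other events in the timeline have no effect on the limitation period under the stated rules.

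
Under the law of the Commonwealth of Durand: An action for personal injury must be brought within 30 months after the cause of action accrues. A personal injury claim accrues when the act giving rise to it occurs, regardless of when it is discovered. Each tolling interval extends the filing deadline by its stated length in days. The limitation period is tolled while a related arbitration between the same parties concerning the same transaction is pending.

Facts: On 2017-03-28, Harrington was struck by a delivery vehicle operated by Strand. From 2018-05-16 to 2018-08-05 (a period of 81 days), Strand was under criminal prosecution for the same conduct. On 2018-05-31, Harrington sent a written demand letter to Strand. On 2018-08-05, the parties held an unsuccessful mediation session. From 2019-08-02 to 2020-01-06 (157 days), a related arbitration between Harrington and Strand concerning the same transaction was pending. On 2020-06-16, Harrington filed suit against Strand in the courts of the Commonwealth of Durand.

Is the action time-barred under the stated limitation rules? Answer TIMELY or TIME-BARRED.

TIME-BARRED

The claim accrued on 2017-03-28, when the wrongful act occurred.
30 months from 2017-03-28 is 2019-09-28.
The period was tolled for 157 days by the pending related arbitration (2019-08-02 to 2020-01-06), pushing the deadline to 2020-03-03.
Although a criminal prosecution ran from 2018-05-16 to 2018-08-05, the stated rules do not make that a tolling event, so it is disregarded.
Nothing else in the chronology tolls or restarts the period.
Harrington filed on 2020-06-16, after the 2020-03-03 deadline, so the action is time-barred.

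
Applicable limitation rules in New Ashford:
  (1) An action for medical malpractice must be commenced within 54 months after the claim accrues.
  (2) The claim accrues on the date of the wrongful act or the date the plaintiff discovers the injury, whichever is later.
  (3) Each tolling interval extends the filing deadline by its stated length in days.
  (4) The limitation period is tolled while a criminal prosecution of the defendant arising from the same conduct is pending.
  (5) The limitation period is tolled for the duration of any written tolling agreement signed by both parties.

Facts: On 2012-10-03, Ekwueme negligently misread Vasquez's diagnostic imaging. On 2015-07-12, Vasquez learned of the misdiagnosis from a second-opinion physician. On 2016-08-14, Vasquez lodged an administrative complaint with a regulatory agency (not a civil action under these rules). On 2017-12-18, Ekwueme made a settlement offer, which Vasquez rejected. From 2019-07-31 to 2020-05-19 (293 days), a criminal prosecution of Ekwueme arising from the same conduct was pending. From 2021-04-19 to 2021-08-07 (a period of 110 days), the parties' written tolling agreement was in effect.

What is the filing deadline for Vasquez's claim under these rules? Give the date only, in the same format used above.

The claim accrued on 2015-07-12 — the later of the 2012-10-03 act and the 2015-07-12 discovery.
The untolled deadline — 54 months after 2015-07-12 — is 2020-01-12.
The period was tolled for 293 days by the pending criminal prosecution (2019-07-31 to 2020-05-19), pushing the deadline to 2020-10-31.
By the time the written tolling agreement began on 2021-04-19, the limitation period had already expired on 2020-10-31; that interval cannot revive it.
None of the other events listed affects the running of the period under the stated rules.

2020-10-31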